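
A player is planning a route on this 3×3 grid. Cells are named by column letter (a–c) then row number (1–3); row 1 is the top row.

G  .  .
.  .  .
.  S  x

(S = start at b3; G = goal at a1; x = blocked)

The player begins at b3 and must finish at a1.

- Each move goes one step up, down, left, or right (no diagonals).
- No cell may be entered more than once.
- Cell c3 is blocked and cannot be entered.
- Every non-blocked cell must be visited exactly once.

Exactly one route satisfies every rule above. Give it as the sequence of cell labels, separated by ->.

Need to visit all 8 open cells exactly once, starting at b3 and ending at a1.
Cell c2 has only two open neighbours (c1 and b2), so the path must pass straight through it: one of those is the cell it's entered from and the other is where it exits.
Route from b3: left 1 to a3, up 1 to a2, right 2 to c2, up 1 to c1, left 2 to a1 — 7 moves in all.
Check: all 8 open cells covered.

b3 -> a3 -> a2 -> b2 -> c2 -> c1 -> b1 -> a1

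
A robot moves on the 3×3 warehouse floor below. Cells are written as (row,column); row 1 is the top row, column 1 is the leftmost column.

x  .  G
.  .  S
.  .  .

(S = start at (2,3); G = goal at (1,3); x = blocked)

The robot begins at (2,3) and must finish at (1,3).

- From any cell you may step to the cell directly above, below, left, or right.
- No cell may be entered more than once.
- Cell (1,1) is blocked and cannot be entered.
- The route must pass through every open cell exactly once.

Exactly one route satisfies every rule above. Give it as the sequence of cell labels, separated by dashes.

(2,3) - (3,3) - (3,2) - (3,1) - (2,1) - (2,2) - (1,2) - (1,3)

Need to visit all 8 open cells exactly once, starting at (2,3) and ending at (1,3).
Cell (1,2) has only two open neighbours ((2,2) and (1,3)), so the path must pass straight through it: one of those is the cell it's entered from and the other is where it exits.
Route from (2,3): down to (3,3), 2× left (reaching (3,1)), up to (2,1), right to (2,2), up to (1,2), right to (1,3) — 7 moves in all.
Check: all 8 open cells covered.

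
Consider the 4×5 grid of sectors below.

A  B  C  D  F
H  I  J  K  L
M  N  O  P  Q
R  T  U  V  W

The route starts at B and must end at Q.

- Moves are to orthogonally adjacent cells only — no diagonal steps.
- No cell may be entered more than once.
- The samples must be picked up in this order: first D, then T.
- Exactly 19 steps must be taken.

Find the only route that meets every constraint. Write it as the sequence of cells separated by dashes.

The waypoints must appear in the order D, T, with no cell reused.
Route from B: left to A, down to H, 2× right (reaching J), up to C, 2× right (reaching F), down to L, left to K, down to P, 3× left (reaching M), down to R, 4× right (reaching W), up to Q — 19 moves in all.
Check: order respected (D at step 6, T at step 15); 19 moves as required.

B - A - H - I - J - C - D - F - L - K - P - O - N - M - R - T - U - V - W - Q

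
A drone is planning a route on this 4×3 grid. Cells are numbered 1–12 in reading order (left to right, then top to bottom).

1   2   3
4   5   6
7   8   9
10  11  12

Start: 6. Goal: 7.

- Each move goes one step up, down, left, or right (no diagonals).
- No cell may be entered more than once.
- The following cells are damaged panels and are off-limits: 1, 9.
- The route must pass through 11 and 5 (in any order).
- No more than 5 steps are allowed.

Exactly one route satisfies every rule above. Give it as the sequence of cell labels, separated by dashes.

6 - 5 - 8 - 11 - 10 - 7

The budget equals the shortest possible length, so every move has to be on a shortest route through the required cells.
Route from 6: left to 5, 2× down (reaching 11), left to 10, up to 7 — 5 moves in all.
Check: all required cells visited; 5 ≤ 5 moves.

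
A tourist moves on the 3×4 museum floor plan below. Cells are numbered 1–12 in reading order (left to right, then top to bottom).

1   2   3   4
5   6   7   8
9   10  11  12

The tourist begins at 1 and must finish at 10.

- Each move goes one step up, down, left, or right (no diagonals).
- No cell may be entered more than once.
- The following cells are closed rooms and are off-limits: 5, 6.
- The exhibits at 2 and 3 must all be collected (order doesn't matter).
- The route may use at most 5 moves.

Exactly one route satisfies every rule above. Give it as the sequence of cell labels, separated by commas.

The 5-move cap with required stops at 2, 3 leaves no slack for detours.
Route from 1: 2× right (reaching 3), 2× down (reaching 11), left to 10 — 5 moves in all.
Check: all required cells visited; 5 ≤ 5 moves.

1, 2, 3, 7, 11, 10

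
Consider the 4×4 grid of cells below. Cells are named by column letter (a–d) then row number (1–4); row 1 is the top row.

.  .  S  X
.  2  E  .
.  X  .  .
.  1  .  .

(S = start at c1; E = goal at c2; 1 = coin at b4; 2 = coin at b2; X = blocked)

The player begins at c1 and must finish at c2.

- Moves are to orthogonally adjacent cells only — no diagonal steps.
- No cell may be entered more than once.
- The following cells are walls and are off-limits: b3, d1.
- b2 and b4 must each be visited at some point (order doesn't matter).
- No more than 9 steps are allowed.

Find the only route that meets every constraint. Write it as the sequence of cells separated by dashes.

c1 - b1 - b2 - a2 - a3 - a4 - b4 - c4 - c3 - c2

The 9-move cap with required stops at b2, b4 leaves no slack for detours.
Route from c1: left to b1, down to b2, left to a2, 2× down (reaching a4), 2× right (reaching c4), 2× up (reaching c2) — 9 moves in all.
Check: all required cells visited; 9 ≤ 9 moves.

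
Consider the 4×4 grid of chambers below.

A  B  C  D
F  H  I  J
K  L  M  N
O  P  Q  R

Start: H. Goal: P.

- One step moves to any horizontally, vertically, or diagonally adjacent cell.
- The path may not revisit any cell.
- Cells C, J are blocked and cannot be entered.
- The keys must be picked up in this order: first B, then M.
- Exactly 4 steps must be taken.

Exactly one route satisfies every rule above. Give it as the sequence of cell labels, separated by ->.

H -> B -> I -> M -> P

The waypoints must appear in the order B, M, with no cell reused.
Route from H: up to B, down-right to I, down to M, down-left to P — 4 moves in all.
Check: order respected (B at step 1, M at step 3); 4 moves as required.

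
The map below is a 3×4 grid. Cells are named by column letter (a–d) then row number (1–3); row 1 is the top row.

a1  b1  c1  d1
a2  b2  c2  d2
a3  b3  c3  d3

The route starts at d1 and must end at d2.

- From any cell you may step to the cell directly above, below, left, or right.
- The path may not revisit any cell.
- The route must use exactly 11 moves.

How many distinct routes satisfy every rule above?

2

Need simple routes of exactly 11 moves from d1 to d2 (Manhattan distance 1, so 5 moves are spent on a detour and 5 undoing it).
Enumerating: d1 c1 c2 b2 b1 a1 a2 a3 b3 c3 d3 d2 | d1 c1 b1 a1 a2 a3 b3 b2 c2 c3 d3 d2.
That gives 2 routes.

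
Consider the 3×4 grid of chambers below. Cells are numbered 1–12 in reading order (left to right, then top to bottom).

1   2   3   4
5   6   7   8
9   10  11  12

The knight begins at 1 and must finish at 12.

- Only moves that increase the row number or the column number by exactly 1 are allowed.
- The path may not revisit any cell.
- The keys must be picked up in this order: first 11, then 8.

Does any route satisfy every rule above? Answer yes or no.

8 lies above 11, so going from 11 to 8 would need an upward move — but moves only go right/down, so 11 cannot be visited before 8.

no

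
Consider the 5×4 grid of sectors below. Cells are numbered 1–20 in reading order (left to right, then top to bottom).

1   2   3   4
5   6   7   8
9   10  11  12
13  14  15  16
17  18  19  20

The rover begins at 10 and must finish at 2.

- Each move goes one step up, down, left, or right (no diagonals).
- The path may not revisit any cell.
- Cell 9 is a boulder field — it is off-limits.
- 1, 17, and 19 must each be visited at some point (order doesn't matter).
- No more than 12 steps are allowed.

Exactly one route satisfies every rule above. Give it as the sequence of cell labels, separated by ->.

10 -> 14 -> 13 -> 17 -> 18 -> 19 -> 15 -> 11 -> 7 -> 6 -> 5 -> 1 -> 2

The 12-move cap with required stops at 1, 17, 19 leaves no slack for detours.
Route from 10: down to 14, left to 13, down to 17, 2× right (reaching 19), 3× up (reaching 7), 2× left (reaching 5), up to 1, right to 2 — 12 moves in all.
Check: all required cells visited; 12 ≤ 12 moves.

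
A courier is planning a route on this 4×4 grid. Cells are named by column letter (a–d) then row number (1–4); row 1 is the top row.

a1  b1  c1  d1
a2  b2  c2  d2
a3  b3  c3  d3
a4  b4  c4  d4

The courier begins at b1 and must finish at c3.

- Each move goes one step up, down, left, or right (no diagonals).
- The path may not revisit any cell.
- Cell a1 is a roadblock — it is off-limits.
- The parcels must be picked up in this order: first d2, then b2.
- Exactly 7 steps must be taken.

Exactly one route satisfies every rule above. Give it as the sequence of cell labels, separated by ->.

b1 -> c1 -> d1 -> d2 -> c2 -> b2 -> b3 -> c3

The waypoints must appear in the order d2, b2, with no cell reused.
Route from b1: 2× right (reaching d1), down to d2, 2× left (reaching b2), down to b3, right to c3 — 7 moves in all.
Check: order respected (d2 at step 3, b2 at step 5); 7 moves as required.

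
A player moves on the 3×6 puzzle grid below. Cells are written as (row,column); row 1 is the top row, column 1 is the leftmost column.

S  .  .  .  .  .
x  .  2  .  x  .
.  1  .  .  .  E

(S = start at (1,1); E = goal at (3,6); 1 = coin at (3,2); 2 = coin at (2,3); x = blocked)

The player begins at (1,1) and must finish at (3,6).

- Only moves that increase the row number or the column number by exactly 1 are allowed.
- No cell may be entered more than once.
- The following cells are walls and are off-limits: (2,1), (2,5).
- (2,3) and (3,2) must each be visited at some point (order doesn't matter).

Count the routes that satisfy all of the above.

0

A right/down-only route from (1,1) to (3,6) makes exactly 2 down-moves and 5 right-moves in some order.
With no other constraints that would be C(7,2) = 21 routes.
(3,2) is below but to the left of (2,3): going (2,3) → (3,2) would need a leftward move and (3,2) → (2,3) an upward move, so no right/down-only route can visit both required cells.
No route satisfies every constraint, so the count is 0.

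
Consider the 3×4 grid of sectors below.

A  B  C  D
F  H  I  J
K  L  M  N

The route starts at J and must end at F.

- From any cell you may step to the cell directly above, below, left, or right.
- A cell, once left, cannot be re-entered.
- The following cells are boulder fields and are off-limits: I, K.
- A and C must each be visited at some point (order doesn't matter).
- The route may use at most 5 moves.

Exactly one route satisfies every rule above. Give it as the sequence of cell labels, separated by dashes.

J - D - C - B - A - F

The budget equals the shortest possible length, so every move has to be on a shortest route through the required cells.
Route from J: up to D, 3× left (reaching A), down to F — 5 moves in all.
Check: all required cells visited; 5 ≤ 5 moves.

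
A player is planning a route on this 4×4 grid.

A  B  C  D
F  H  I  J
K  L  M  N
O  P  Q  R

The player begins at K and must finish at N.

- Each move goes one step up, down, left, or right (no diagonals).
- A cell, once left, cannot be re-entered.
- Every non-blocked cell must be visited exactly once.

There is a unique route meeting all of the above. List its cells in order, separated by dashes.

Need to visit all 16 open cells exactly once, starting at K and ending at N.
Cell D has only two open neighbours (J and C), so the path must pass straight through it: one of those is the cell it's entered from and the other is where it exits.
Route from K: down 1 to O, right 1 to P, up 2 to H, left 1 to F, up 1 to A, right 3 to D, down 1 to J, left 1 to I, down 2 to Q, right 1 to R, up 1 to N — 15 moves in all.
Check: all 16 open cells covered.

K - O - P - L - H - F - A - B - C - D - J - I - M - Q - R - N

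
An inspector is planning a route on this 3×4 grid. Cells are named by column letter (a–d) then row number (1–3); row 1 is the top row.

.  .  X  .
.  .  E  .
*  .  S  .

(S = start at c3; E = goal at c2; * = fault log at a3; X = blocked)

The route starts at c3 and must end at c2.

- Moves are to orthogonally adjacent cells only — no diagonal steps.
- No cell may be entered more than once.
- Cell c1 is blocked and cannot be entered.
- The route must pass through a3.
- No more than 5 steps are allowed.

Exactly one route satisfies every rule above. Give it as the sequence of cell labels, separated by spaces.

The budget equals the shortest possible length, so every move has to be on a shortest route through the required cells.
Route from c3: 2× left (reaching a3), up to a2, 2× right (reaching c2) — 5 moves in all.
Check: all required cells visited; 5 ≤ 5 moves.

c3 b3 a3 a2 b2 c2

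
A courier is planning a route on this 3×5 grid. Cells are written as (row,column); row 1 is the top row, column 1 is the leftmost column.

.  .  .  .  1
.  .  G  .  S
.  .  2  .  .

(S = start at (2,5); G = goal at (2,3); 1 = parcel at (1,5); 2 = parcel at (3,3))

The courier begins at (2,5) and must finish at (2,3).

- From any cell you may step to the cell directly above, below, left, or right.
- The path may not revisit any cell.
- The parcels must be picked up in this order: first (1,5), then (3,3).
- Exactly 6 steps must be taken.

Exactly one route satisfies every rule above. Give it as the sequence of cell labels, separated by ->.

The waypoints must appear in the order (1,5), (3,3), with no cell reused.
Route from (2,5): up to (1,5), left to (1,4), 2× down (reaching (3,4)), left to (3,3), up to (2,3) — 6 moves in all.
Check: order respected (1 at step 1, 2 at step 5); 6 moves as required.

(2,5) -> (1,5) -> (1,4) -> (2,4) -> (3,4) -> (3,3) -> (2,3)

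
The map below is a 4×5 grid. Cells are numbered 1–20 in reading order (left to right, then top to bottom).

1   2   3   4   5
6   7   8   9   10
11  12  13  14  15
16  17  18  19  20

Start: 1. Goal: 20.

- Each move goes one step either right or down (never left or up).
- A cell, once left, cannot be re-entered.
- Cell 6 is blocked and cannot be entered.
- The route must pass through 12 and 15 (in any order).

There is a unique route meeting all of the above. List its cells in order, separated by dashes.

1 - 2 - 7 - 12 - 13 - 14 - 15 - 20

Moves only go right or down, so the column and row indices never decrease.
Route from 1: right to 2, 2× down (reaching 12), 3× right (reaching 15), down to 20 — 7 moves in all.
Check: all required cells visited.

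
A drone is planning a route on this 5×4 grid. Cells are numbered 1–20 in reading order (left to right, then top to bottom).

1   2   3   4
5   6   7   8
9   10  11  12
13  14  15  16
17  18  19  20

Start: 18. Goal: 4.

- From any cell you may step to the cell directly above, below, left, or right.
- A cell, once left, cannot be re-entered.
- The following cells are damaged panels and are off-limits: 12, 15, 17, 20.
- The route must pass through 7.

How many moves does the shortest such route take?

6

Any route passes through 7 somewhere between 18 and 4. Summing Manhattan distances along the two legs (18 → 7 → 4) gives a lower bound of 4 + 2 = 6 moves.
A route of 6 moves achieves this: 18 → 14 → 10 → 6 → 7 → 3 → 4.
Since 6 matches the lower bound, it is optimal.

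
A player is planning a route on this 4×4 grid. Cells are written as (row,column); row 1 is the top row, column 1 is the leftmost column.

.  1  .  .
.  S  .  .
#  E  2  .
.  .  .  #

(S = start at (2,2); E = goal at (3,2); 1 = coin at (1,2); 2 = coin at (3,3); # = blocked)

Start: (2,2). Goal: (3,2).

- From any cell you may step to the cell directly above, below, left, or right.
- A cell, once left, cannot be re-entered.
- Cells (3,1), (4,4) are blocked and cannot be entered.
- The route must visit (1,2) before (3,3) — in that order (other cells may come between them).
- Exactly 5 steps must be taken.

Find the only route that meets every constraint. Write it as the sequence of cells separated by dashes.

(2,2) - (1,2) - (1,3) - (2,3) - (3,3) - (3,2)

The waypoints must appear in the order (1,2), (3,3), with no cell reused.
Route from (2,2): up to (1,2), right to (1,3), 2× down (reaching (3,3)), left to (3,2) — 5 moves in all.
Check: order respected (1 at step 1, 2 at step 4); 5 moves as required.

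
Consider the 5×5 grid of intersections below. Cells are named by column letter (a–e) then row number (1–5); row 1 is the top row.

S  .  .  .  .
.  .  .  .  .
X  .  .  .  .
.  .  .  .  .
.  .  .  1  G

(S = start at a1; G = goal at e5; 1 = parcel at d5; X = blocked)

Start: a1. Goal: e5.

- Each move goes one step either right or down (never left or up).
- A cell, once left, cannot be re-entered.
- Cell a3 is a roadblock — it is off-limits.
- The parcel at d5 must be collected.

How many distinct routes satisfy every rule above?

A right/down-only route from a1 to e5 makes exactly 4 down-moves and 4 right-moves in some order.
With no other constraints that would be C(8,4) = 70 routes.
Split at d5 and multiply the segment counts (each segment already excludes blocked cells): a1→d5: 25; d5→e5: 1; product = 25.
That gives 25 routes.

25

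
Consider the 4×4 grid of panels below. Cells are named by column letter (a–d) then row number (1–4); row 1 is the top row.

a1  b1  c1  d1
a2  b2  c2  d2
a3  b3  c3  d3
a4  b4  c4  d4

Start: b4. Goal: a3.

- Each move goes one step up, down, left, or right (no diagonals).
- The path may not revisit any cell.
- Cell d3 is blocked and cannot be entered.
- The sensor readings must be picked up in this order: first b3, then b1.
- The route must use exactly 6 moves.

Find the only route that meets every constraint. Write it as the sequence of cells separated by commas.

The waypoints must appear in the order b3, b1, with no cell reused.
Route from b4: up 3 to b1, left 1 to a1, down 2 to a3 — 6 moves in all.
Check: order respected (b3 at step 1, b1 at step 3); 6 moves as required.

b4, b3, b2, b1, a1, a2, a3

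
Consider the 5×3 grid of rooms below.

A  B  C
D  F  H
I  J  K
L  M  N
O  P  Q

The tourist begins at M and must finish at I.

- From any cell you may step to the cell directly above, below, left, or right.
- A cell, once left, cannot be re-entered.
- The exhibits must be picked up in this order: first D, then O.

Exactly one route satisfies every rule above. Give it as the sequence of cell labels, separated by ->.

The waypoints must appear in the order D, O, with no cell reused.
Route from M: 2× up (reaching F), left to D, up to A, 2× right (reaching C), 4× down (reaching Q), 2× left (reaching O), 2× up (reaching I) — 14 moves in all.
Check: order respected (D at step 3, O at step 12).

M -> J -> F -> D -> A -> B -> C -> H -> K -> N -> Q -> P -> O -> L -> I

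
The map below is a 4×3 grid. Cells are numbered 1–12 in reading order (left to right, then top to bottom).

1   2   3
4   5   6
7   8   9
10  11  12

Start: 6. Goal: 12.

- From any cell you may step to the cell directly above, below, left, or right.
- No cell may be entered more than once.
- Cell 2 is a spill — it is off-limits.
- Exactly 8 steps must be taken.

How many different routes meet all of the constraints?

2

Need simple routes of exactly 8 moves from 6 to 12 (Manhattan distance 2, so 3 moves are spent on a detour and 3 undoing it).
Enumerating: 6 9 8 5 4 7 10 11 12 | 6 5 4 7 10 11 8 9 12.
That gives 2 routes.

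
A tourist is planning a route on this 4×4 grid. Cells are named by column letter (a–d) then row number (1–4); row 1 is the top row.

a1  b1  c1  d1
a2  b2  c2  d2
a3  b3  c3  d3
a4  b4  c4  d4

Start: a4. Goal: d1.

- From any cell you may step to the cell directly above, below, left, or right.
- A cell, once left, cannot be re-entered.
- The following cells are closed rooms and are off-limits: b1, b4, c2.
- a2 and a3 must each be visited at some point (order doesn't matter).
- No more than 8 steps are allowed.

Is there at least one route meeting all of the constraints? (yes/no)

yes

One route that works: a4 → a3 → a2 → b2 → b3 → c3 → d3 → d2 → d1.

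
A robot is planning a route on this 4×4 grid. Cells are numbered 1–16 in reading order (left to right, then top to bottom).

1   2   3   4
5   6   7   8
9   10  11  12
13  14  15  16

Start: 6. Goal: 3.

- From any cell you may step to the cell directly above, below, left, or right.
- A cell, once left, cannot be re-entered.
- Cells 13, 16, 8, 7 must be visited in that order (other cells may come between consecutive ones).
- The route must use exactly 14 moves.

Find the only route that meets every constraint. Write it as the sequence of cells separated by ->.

6 -> 2 -> 1 -> 5 -> 9 -> 13 -> 14 -> 10 -> 11 -> 15 -> 16 -> 12 -> 8 -> 7 -> 3

The waypoints must appear in the order 13, 16, 8, 7, with no cell reused.
Route from 6: up 1 to 2, left 1 to 1, down 3 to 13, right 1 to 14, up 1 to 10, right 1 to 11, down 1 to 15, right 1 to 16, up 2 to 8, left 1 to 7, up 1 to 3 — 14 moves in all.
Check: order respected (13 at step 5, 16 at step 10, 8 at step 12, 7 at step 13); 14 moves as required.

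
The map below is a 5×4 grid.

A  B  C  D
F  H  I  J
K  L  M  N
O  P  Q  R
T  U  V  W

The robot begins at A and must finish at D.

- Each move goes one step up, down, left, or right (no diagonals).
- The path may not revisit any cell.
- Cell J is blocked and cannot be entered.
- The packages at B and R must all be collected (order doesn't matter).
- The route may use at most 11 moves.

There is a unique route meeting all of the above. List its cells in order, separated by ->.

Any route must reach B and R and still end at D within 11 moves, so the order of the required stops is forced.
Route from A: right to B, 3× down (reaching P), 2× right (reaching R), up to N, left to M, 2× up (reaching C), right to D — 11 moves in all.
Check: all required cells visited; 11 ≤ 11 moves.

A -> B -> H -> L -> P -> Q -> R -> N -> M -> I -> C -> D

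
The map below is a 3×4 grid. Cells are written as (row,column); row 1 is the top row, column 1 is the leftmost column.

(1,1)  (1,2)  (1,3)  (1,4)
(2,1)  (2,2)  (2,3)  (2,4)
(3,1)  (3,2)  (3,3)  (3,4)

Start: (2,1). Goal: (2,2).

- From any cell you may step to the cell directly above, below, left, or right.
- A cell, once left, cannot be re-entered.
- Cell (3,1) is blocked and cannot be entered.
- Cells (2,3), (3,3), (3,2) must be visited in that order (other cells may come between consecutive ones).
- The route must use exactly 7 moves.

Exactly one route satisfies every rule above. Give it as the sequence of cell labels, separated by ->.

The waypoints must appear in the order (2,3), (3,3), (3,2), with no cell reused.
Route from (2,1): up to (1,1), 2× right (reaching (1,3)), 2× down (reaching (3,3)), left to (3,2), up to (2,2) — 7 moves in all.
Check: order respected ((2,3) at step 4, (3,3) at step 5, (3,2) at step 6); 7 moves as required.

(2,1) -> (1,1) -> (1,2) -> (1,3) -> (2,3) -> (3,3) -> (3,2) -> (2,2)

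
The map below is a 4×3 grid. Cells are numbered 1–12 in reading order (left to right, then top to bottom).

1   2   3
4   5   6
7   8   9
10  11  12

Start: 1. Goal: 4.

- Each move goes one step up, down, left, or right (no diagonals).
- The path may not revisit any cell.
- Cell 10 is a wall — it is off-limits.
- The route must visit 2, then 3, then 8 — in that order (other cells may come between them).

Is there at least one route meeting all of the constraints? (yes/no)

One route that works: 1 → 2 → 3 → 6 → 9 → 8 → 5 → 4.

yes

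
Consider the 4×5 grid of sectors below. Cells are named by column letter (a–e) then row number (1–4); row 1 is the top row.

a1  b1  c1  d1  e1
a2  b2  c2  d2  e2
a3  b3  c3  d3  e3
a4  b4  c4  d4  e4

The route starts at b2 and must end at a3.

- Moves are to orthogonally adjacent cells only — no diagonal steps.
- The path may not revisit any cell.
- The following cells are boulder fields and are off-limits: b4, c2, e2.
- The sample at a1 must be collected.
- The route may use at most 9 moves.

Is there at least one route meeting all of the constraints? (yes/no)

yes

One route that works: b2 → b1 → a1 → a2 → a3.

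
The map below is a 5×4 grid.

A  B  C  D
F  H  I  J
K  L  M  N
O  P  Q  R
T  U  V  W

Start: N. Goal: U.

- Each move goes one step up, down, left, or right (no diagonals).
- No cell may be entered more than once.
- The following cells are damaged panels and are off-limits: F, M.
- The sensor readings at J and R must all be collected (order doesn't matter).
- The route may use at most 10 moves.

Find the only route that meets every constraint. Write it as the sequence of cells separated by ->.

N -> J -> I -> H -> L -> P -> Q -> R -> W -> V -> U

The budget equals the shortest possible length, so every move has to be on a shortest route through the required cells.
Route from N: up 1 to J, left 2 to H, down 2 to P, right 2 to R, down 1 to W, left 2 to U — 10 moves in all.
Check: all required cells visited; 10 ≤ 10 moves.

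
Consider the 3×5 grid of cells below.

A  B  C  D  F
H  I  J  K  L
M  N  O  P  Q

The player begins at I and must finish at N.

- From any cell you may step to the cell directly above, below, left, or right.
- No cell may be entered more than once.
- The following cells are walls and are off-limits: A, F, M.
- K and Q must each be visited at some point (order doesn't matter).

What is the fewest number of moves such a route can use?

7

Any route passes through K and Q in some order between I and N. Summing Manhattan distances along each leg and taking the cheapest ordering (I → K → Q → N) gives a lower bound of 2 + 2 + 3 = 7 moves.
A route of 7 moves achieves this: I → J → K → L → Q → P → O → N.
Since 7 matches the lower bound, it is optimal.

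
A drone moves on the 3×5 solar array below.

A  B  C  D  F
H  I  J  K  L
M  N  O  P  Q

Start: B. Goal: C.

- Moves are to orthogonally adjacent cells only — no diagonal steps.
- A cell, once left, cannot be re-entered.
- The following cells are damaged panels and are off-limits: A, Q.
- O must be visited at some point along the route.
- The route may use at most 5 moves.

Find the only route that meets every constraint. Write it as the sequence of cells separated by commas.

B, I, N, O, J, C

Any route must reach O and still end at C within 5 moves, so the order of the required stops is forced.
Route from B: 2× down (reaching N), right to O, 2× up (reaching C) — 5 moves in all.
Check: all required cells visited; 5 ≤ 5 moves.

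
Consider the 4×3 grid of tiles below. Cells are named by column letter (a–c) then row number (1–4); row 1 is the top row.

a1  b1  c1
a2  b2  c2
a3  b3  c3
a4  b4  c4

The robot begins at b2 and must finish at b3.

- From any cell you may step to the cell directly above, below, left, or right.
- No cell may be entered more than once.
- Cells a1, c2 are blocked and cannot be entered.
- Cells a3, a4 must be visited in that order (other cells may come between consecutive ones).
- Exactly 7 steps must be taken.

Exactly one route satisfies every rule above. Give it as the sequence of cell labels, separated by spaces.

b2 a2 a3 a4 b4 c4 c3 b3

The waypoints must appear in the order a3, a4, with no cell reused.
Route from b2: left 1 to a2, down 2 to a4, right 2 to c4, up 1 to c3, left 1 to b3 — 7 moves in all.
Check: order respected (a3 at step 2, a4 at step 3); 7 moves as required.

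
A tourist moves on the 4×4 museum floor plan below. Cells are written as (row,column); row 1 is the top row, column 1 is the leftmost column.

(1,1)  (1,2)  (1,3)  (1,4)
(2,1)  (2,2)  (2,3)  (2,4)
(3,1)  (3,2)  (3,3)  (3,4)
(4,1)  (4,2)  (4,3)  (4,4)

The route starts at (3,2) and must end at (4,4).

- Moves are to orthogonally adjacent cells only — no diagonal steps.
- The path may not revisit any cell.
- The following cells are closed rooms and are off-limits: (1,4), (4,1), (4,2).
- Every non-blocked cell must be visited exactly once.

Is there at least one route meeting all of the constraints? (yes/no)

no

Colour the cells like a checkerboard: each orthogonal step flips colour, so a Hamiltonian route alternates colours. Here there are 7 cells of one colour and 6 of the other, with start on the opposite colour to the goal — the counts and endpoints can't be arranged into an alternating sequence of length 13, so no Hamiltonian route exists.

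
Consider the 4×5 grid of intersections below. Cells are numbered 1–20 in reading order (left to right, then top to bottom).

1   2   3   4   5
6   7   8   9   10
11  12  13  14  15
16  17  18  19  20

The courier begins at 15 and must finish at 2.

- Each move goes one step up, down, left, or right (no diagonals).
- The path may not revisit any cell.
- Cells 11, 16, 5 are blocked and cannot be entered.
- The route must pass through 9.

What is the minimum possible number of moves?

Any route passes through 9 somewhere between 15 and 2. Summing Manhattan distances along the two legs (15 → 9 → 2) gives a lower bound of 2 + 3 = 5 moves.
A route of 5 moves achieves this: 15 → 10 → 9 → 4 → 3 → 2.
Since 5 matches the lower bound, it is optimal.

5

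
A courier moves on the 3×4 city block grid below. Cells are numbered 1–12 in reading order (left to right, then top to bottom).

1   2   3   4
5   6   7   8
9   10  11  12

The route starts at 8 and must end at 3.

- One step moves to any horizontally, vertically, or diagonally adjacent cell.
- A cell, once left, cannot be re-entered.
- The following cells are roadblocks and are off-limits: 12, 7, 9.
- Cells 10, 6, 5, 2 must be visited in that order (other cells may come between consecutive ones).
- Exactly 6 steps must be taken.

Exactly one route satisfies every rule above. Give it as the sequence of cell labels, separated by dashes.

8 - 11 - 10 - 6 - 5 - 2 - 3

The waypoints must appear in the order 10, 6, 5, 2, with no cell reused.
Route from 8: down-left to 11, left to 10, up to 6, left to 5, up-right to 2, right to 3 — 6 moves in all.
Check: order respected (10 at step 2, 6 at step 3, 5 at step 4, 2 at step 5); 6 moves as required.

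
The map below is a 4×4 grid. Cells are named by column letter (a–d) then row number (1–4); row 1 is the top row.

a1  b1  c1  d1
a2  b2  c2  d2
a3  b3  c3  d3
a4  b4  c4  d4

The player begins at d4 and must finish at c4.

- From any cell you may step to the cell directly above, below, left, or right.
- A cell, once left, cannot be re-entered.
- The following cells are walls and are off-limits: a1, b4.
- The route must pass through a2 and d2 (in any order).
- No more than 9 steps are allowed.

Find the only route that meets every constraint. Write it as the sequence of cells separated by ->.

The budget equals the shortest possible length, so every move has to be on a shortest route through the required cells.
Route from d4: up 2 to d2, left 3 to a2, down 1 to a3, right 2 to c3, down 1 to c4 — 9 moves in all.
Check: all required cells visited; 9 ≤ 9 moves.

d4 -> d3 -> d2 -> c2 -> b2 -> a2 -> a3 -> b3 -> c3 -> c4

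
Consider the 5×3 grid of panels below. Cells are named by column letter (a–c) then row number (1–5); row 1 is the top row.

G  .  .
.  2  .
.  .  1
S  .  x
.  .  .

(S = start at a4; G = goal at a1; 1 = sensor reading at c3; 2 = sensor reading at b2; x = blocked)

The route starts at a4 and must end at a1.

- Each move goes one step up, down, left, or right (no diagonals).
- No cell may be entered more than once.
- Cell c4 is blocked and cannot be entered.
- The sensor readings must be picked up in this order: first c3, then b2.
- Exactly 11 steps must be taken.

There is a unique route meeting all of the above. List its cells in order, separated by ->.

a4 -> a5 -> b5 -> b4 -> b3 -> c3 -> c2 -> c1 -> b1 -> b2 -> a2 -> a1

The waypoints must appear in the order c3, b2, with no cell reused.
Route from a4: down to a5, right to b5, 2× up (reaching b3), right to c3, 2× up (reaching c1), left to b1, down to b2, left to a2, up to a1 — 11 moves in all.
Check: order respected (1 at step 5, 2 at step 9); 11 moves as required.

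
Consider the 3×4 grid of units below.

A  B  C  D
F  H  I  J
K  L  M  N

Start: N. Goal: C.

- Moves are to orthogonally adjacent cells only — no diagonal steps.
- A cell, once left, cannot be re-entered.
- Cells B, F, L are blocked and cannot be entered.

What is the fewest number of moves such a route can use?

3

The Manhattan distance from N to C is |3−1| + |4−3| = 3, so at least 3 moves are needed.
A route of 3 moves achieves this: N → J → D → C.
Since 3 matches the lower bound, it is optimal.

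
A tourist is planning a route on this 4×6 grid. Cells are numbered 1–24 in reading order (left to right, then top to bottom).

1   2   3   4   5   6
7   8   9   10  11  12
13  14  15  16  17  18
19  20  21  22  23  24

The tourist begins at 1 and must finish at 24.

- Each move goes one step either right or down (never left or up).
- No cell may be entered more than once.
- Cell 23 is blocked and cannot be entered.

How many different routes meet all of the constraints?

A right/down-only route from 1 to 24 makes exactly 3 down-moves and 5 right-moves in some order.
With no other constraints that would be C(8,3) = 56 routes.
Subtract routes through each blocked cell (inclusion–exclusion for overlaps): − through 23: 35 → 21.
That gives 21 routes.

21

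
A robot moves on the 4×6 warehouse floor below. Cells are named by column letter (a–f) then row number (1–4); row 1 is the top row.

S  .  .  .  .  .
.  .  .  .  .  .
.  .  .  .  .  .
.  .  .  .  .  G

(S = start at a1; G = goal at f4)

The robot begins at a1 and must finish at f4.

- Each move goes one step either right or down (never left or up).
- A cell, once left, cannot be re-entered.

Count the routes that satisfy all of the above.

56

A right/down-only route from a1 to f4 makes exactly 3 down-moves and 5 right-moves in some order.
With no other constraints that would be C(8,3) = 56 routes.
That gives 56 routes.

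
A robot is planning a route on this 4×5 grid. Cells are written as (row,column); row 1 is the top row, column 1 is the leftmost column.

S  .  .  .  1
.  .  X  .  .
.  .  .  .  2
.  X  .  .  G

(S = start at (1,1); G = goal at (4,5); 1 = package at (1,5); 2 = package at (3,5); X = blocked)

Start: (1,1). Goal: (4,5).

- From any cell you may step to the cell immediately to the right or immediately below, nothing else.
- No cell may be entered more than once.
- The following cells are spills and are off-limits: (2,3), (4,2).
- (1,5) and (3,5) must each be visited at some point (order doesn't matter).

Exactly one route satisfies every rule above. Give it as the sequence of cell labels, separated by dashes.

(1,1) - (1,2) - (1,3) - (1,4) - (1,5) - (2,5) - (3,5) - (4,5)

Moves only go right or down, so the column and row indices never decrease.
Route from (1,1): 4× right (reaching (1,5)), 3× down (reaching (4,5)) — 7 moves in all.
Check: all required cells visited.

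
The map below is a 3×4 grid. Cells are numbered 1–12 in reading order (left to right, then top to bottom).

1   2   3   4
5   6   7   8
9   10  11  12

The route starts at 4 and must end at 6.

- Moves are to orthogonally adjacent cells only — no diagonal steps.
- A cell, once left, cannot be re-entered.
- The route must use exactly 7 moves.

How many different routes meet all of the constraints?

7

Need simple routes of exactly 7 moves from 4 to 6 (Manhattan distance 3, so 2 moves are spent on a detour and 2 undoing it).
Enumerating: 4 8 12 11 7 3 2 6 | 4 8 12 11 10 9 5 6 | 4 8 7 3 2 1 5 6 | 4 8 7 11 10 9 5 6 | 4 3 7 11 10 9 5 6 | 4 3 7 8 12 11 10 6 | 4 3 2 1 5 9 10 6.
That gives 7 routes.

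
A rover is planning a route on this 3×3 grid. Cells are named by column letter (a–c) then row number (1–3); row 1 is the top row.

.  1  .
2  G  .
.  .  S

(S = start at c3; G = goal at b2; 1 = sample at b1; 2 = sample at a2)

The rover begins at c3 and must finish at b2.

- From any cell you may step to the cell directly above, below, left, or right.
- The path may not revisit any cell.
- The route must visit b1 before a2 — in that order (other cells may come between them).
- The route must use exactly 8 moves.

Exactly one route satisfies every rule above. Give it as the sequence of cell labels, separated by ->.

The waypoints must appear in the order b1, a2, with no cell reused.
Route from c3: up 2 to c1, left 2 to a1, down 2 to a3, right 1 to b3, up 1 to b2 — 8 moves in all.
Check: order respected (1 at step 3, 2 at step 5); 8 moves as required.

c3 -> c2 -> c1 -> b1 -> a1 -> a2 -> a3 -> b3 -> b2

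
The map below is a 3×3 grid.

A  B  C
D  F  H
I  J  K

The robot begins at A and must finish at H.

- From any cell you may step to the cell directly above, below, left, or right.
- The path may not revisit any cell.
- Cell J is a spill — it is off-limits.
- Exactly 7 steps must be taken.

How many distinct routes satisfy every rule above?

0

Need simple routes of exactly 7 moves from A to H (Manhattan distance 3, so 2 moves are spent on a detour and 2 undoing it).
No route satisfies every constraint, so the count is 0.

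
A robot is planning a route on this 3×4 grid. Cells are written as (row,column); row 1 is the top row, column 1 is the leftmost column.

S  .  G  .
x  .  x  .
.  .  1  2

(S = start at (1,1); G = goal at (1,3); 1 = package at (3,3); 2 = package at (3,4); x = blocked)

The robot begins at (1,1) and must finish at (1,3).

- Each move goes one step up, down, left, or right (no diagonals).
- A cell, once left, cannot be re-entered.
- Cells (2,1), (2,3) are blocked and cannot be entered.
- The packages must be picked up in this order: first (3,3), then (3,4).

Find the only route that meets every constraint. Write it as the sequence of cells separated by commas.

(1,1), (1,2), (2,2), (3,2), (3,3), (3,4), (2,4), (1,4), (1,3)

The waypoints must appear in the order (3,3), (3,4), with no cell reused.
Route from (1,1): right to (1,2), 2× down (reaching (3,2)), 2× right (reaching (3,4)), 2× up (reaching (1,4)), left to (1,3) — 8 moves in all.
Check: order respected (1 at step 4, 2 at step 5).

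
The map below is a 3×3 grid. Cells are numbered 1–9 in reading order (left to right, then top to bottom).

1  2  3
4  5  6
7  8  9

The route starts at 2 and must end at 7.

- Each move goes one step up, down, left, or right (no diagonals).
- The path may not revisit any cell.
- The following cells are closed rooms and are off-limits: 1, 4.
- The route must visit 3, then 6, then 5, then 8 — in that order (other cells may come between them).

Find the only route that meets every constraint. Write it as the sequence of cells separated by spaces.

The waypoints must appear in the order 3, 6, 5, 8, with no cell reused.
Route from 2: right 1 to 3, down 1 to 6, left 1 to 5, down 1 to 8, left 1 to 7 — 5 moves in all.
Check: order respected (3 at step 1, 6 at step 2, 5 at step 3, 8 at step 4).

2 3 6 5 8 7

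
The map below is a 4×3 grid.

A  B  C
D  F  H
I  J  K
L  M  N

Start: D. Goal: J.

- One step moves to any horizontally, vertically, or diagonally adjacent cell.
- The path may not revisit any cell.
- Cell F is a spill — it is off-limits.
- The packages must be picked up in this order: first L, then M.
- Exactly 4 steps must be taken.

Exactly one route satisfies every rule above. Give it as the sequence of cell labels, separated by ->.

The waypoints must appear in the order L, M, with no cell reused.
Route from D: 2× down (reaching L), right to M, up to J — 4 moves in all.
Check: order respected (L at step 2, M at step 3); 4 moves as required.

D -> I -> L -> M -> J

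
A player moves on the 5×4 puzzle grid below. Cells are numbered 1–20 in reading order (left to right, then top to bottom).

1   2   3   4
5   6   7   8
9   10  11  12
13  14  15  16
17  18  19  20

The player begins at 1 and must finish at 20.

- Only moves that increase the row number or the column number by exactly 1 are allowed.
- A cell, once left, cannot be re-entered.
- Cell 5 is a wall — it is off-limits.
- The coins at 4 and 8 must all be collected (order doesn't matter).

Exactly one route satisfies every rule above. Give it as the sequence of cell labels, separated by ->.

1 -> 2 -> 3 -> 4 -> 8 -> 12 -> 16 -> 20

Moves only go right or down, so the column and row indices never decrease.
Route from 1: 3× right (reaching 4), 4× down (reaching 20) — 7 moves in all.
Check: all required cells visited.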